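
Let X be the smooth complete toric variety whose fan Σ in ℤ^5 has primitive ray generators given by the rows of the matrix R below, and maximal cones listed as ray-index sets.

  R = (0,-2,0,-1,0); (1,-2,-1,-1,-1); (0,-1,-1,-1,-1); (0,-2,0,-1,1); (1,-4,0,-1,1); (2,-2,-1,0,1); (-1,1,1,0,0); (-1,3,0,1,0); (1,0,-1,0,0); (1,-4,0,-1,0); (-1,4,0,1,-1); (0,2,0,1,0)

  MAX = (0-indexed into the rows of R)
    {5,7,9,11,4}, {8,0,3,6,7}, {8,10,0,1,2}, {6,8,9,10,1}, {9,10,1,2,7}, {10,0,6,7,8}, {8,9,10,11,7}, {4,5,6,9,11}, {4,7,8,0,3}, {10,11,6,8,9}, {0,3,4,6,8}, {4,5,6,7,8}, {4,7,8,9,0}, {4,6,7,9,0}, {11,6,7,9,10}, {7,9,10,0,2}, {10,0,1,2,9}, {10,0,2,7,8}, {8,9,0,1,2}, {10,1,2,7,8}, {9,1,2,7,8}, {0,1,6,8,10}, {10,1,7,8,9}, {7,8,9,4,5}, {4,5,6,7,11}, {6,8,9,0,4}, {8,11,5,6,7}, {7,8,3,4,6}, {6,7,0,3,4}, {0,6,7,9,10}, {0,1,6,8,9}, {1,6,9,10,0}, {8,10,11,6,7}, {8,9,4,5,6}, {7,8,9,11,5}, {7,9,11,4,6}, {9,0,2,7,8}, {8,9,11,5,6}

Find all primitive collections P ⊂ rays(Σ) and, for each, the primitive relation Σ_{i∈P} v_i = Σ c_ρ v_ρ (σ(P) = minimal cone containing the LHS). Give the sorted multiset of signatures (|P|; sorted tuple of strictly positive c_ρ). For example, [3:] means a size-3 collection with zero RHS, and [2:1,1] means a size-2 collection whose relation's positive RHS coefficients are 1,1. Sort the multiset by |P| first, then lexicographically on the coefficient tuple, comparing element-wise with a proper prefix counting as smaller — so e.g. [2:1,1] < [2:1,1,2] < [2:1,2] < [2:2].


|primitive collections| = 25. Relations:

  P = {0,11}:  v_{0} + v_{11} = 0  ⇒ sig = [2:]
  P = {4,10}:  v_{4} + v_{10} = 0  ⇒ sig = [2:]
  P = {0,5}:  v_{0} + v_{5} = v_{4} + v_{8}  ⇒ sig = [2:1,1]
  P = {2,11}:  v_{2} + v_{11} = v_{1} + v_{7}  ⇒ sig = [2:1,1]
  P = {3,9}:  v_{3} + v_{9} = v_{0} + v_{4}  ⇒ sig = [2:1,1]
  P = {5,10}:  v_{5} + v_{10} = v_{8} + v_{11}  ⇒ sig = [2:1,1]
  P = {1,4}:  v_{1} + v_{4} = v_{0} + v_{8} + v_{9}  ⇒ sig = [2:1,1,1]
  P = {1,11}:  v_{1} + v_{11} = v_{8} + v_{9} + v_{10}  ⇒ sig = [2:1,1,1]
  P = {3,10}:  v_{3} + v_{10} = v_{0} + v_{6} + v_{7} + v_{8}  ⇒ sig = [2:1,1,1,1]
  P = {3,11}:  v_{3} + v_{11} = v_{4} + v_{6} + v_{7} + v_{8}  ⇒ sig = [2:1,1,1,1]
  P = {2,4}:  v_{2} + v_{4} = 2·v_{0} + v_{7} + v_{8} + v_{9}  ⇒ sig = [2:1,1,1,2]
  P = {2,5}:  v_{2} + v_{5} = v_{0} + v_{7} + 2·v_{8} + v_{9}  ⇒ sig = [2:1,1,1,2]
  P = {3,5}:  v_{3} + v_{5} = 2·v_{4} + v_{6} + v_{7} + 2·v_{8}  ⇒ sig = [2:1,1,2,2]
  P = {2,3}:  v_{2} + v_{3} = 3·v_{0} + v_{7} + v_{8}  ⇒ sig = [2:1,1,3]
  P = {1,3}:  v_{1} + v_{3} = 2·v_{0} + v_{8}  ⇒ sig = [2:1,2]
  P = {1,5}:  v_{1} + v_{5} = 2·v_{8} + v_{9}  ⇒ sig = [2:1,2]
  P = {2,6}:  v_{2} + v_{6} = 2·v_{0} + v_{10}  ⇒ sig = [2:1,2]
  P = {0,1,7}:  v_{0} + v_{1} + v_{7} = v_{2}  ⇒ sig = [3:1]
  P = {4,8,11}:  v_{4} + v_{8} + v_{11} = v_{5}  ⇒ sig = [3:1]
  P = {1,6,7}:  v_{1} + v_{6} + v_{7} = v_{0} + v_{10}  ⇒ sig = [3:1,1]
  P = {6,7,8,9}:  v_{6} + v_{7} + v_{8} + v_{9} = 0  ⇒ sig = [4:]
  P = {0,8,9,10}:  v_{0} + v_{8} + v_{9} + v_{10} = v_{1}  ⇒ sig = [4:1]
  P = {5,6,7,9}:  v_{5} + v_{6} + v_{7} + v_{9} = v_{4} + v_{11}  ⇒ sig = [4:1,1]
  P = {2,8,9,10}:  v_{2} + v_{8} + v_{9} + v_{10} = 2·v_{1} + v_{7}  ⇒ sig = [4:1,2]
  P = {0,4,6,7,8}:  v_{0} + v_{4} + v_{6} + v_{7} + v_{8} = v_{3}  ⇒ sig = [5:1]

Hence PRS(X_Σ) =
[[2:], [2:], [2:1,1], [2:1,1], [2:1,1], [2:1,1], [2:1,1,1], [2:1,1,1], [2:1,1,1,1], [2:1,1,1,1], [2:1,1,1,2], [2:1,1,1,2], [2:1,1,2,2], [2:1,1,3], [2:1,2], [2:1,2], [2:1,2], [3:1], [3:1], [3:1,1], [4:], [4:1], [4:1,1], [4:1,2], [5:1]]


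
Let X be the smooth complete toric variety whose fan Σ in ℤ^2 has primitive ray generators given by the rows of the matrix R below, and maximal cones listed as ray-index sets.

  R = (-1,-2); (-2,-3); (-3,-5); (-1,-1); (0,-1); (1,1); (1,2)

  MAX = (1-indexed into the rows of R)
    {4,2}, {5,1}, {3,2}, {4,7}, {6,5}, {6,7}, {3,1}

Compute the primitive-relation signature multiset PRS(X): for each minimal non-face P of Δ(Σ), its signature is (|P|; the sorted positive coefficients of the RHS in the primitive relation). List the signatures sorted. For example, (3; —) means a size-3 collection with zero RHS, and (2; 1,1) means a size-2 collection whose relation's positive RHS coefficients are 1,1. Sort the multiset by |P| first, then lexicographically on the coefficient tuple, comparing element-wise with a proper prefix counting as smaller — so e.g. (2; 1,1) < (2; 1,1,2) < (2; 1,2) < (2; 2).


Σ has 14 primitive collections:

  {1,7}:  v_{1} + v_{7} = 0 ; sig = (2; —)
  {4,6}:  v_{4} + v_{6} = 0 ; sig = (2; —)
  {1,2}:  v_{1} + v_{2} = v_{3} ; sig = (2; 1)
  {1,4}:  v_{1} + v_{4} = v_{2} ; sig = (2; 1)
  {1,6}:  v_{1} + v_{6} = v_{5} ; sig = (2; 1)
  {2,6}:  v_{2} + v_{6} = v_{1} ; sig = (2; 1)
  {2,7}:  v_{2} + v_{7} = v_{4} ; sig = (2; 1)
  {3,7}:  v_{3} + v_{7} = v_{2} ; sig = (2; 1)
  {4,5}:  v_{4} + v_{5} = v_{1} ; sig = (2; 1)
  {5,7}:  v_{5} + v_{7} = v_{6} ; sig = (2; 1)
  {2,5}:  v_{2} + v_{5} = 2·v_{1} ; sig = (2; 2)
  {3,4}:  v_{3} + v_{4} = 2·v_{2} ; sig = (2; 2)
  {3,6}:  v_{3} + v_{6} = 2·v_{1} ; sig = (2; 2)
  {3,5}:  v_{3} + v_{5} = 3·v_{1} ; sig = (2; 3)

Signatures (|P|; sorted positive RHS coefficients), sorted:
{ (2; —) ×2,  (2; 1) ×8,  (2; 2) ×3,  (2; 3) }


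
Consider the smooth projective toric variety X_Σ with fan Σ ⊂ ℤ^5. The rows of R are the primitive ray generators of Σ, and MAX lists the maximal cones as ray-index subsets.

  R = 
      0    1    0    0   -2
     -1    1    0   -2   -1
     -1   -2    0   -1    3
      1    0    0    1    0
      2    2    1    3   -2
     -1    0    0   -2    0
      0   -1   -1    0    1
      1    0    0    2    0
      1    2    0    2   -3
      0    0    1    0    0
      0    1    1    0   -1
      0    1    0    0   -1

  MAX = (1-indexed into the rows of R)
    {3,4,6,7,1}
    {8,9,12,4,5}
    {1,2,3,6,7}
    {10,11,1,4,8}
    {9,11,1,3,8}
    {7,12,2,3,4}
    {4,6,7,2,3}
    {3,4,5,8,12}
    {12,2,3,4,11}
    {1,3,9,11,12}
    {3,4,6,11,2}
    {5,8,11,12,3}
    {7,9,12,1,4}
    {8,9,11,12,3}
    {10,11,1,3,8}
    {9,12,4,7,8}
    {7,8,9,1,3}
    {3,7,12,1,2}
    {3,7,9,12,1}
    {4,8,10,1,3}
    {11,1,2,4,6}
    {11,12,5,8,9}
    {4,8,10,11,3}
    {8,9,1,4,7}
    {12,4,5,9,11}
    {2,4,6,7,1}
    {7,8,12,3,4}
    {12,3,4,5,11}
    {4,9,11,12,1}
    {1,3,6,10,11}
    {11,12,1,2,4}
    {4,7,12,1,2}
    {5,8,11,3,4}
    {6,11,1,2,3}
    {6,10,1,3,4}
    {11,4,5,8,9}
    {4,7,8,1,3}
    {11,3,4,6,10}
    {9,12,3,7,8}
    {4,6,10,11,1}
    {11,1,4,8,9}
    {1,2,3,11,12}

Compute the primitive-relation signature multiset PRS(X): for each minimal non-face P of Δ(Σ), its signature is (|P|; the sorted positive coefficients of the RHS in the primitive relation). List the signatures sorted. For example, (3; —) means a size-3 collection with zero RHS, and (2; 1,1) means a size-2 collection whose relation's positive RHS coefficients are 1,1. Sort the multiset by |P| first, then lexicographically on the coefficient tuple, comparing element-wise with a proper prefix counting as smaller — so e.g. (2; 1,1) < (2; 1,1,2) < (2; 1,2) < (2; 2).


22 collections generate NE(X_Σ); each relation:

  P = {6,8}:  v_{6} + v_{8} = 0  →  sig = (2; —)
  P = {7,11}:  v_{7} + v_{11} = 0  →  sig = (2; —)
  P = {2,8}:  v_{2} + v_{8} = v_{12}  →  sig = (2; 1)
  P = {6,12}:  v_{6} + v_{12} = v_{2}  →  sig = (2; 1)
  P = {10,12}:  v_{10} + v_{12} = v_{11}  →  sig = (2; 1)
  P = {2,10}:  v_{2} + v_{10} = v_{6} + v_{11}  →  sig = (2; 1,1)
  P = {6,9}:  v_{6} + v_{9} = v_{1} + v_{12}  →  sig = (2; 1,1)
  P = {1,5}:  v_{1} + v_{5} = v_{4} + v_{9} + v_{11}  →  sig = (2; 1,1,1)
  P = {5,6}:  v_{5} + v_{6} = v_{4} + v_{11} + v_{12}  →  sig = (2; 1,1,1)
  P = {5,7}:  v_{5} + v_{7} = v_{4} + v_{8} + v_{12}  →  sig = (2; 1,1,1)
  P = {7,10}:  v_{7} + v_{10} = v_{1} + v_{3} + v_{4}  →  sig = (2; 1,1,1)
  P = {9,10}:  v_{9} + v_{10} = v_{1} + v_{8} + v_{11}  →  sig = (2; 1,1,1)
  P = {2,5}:  v_{2} + v_{5} = v_{4} + v_{11} + 2·v_{12}  →  sig = (2; 1,1,2)
  P = {5,10}:  v_{5} + v_{10} = v_{4} + v_{8} + 2·v_{11}  →  sig = (2; 1,1,2)
  P = {2,9}:  v_{2} + v_{9} = v_{1} + 2·v_{12}  →  sig = (2; 1,2)
  P = {1,8,12}:  v_{1} + v_{8} + v_{12} = v_{9}  →  sig = (3; 1)
  P = {3,4,9}:  v_{3} + v_{4} + v_{9} = v_{8}  →  sig = (3; 1)
  P = {3,5,9}:  v_{3} + v_{5} + v_{9} = 2·v_{8} + v_{11} + v_{12}  →  sig = (3; 1,1,2)
  P = {1,3,4,12}:  v_{1} + v_{3} + v_{4} + v_{12} = 0  →  sig = (4; —)
  P = {1,2,3,4}:  v_{1} + v_{2} + v_{3} + v_{4} = v_{6}  →  sig = (4; 1)
  P = {1,3,4,11}:  v_{1} + v_{3} + v_{4} + v_{11} = v_{10}  →  sig = (4; 1)
  P = {4,8,11,12}:  v_{4} + v_{8} + v_{11} + v_{12} = v_{5}  →  sig = (4; 1)

Hence PRS(X_Σ) =
    (2; —)
    (2; —)
    (2; 1)
    (2; 1)
    (2; 1)
    (2; 1,1)
    (2; 1,1)
    (2; 1,1,1)
    (2; 1,1,1)
    (2; 1,1,1)
    (2; 1,1,1)
    (2; 1,1,1)
    (2; 1,1,2)
    (2; 1,1,2)
    (2; 1,2)
    (3; 1)
    (3; 1)
    (3; 1,1,2)
    (4; —)
    (4; 1)
    (4; 1)
    (4; 1)


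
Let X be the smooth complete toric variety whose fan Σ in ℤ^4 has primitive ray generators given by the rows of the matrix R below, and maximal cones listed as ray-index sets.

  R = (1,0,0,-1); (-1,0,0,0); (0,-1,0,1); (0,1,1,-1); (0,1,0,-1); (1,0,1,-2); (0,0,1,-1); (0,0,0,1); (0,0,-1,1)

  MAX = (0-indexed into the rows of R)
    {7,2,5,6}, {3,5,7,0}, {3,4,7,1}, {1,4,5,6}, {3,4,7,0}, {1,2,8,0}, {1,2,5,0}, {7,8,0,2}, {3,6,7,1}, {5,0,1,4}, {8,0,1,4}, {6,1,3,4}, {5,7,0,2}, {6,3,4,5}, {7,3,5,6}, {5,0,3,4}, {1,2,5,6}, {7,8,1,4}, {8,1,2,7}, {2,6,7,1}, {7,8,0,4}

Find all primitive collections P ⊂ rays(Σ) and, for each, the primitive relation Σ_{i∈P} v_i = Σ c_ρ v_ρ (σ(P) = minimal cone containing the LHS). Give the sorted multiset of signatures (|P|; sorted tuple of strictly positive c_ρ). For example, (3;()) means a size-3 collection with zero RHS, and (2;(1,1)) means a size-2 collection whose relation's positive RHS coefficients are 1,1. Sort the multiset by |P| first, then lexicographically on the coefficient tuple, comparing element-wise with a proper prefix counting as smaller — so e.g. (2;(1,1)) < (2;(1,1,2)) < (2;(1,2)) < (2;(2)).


12 minimal non-faces of Δ(Σ) (on 9 rays):

  P = {2,4}:  v_{2} + v_{4} = 0  →  sig = (2;())
  P = {6,8}:  v_{6} + v_{8} = 0  →  sig = (2;())
  P = {0,6}:  v_{0} + v_{6} = v_{5}  →  sig = (2;(1))
  P = {5,8}:  v_{5} + v_{8} = v_{0}  →  sig = (2;(1))
  P = {2,3}:  v_{2} + v_{3} = v_{6} + v_{7}  →  sig = (2;(1,1))
  P = {3,8}:  v_{3} + v_{8} = v_{4} + v_{7}  →  sig = (2;(1,1))
  P = {0,1,7}:  v_{0} + v_{1} + v_{7} = 0  →  sig = (3;())
  P = {1,5,7}:  v_{1} + v_{5} + v_{7} = v_{6}  →  sig = (3;(1))
  P = {4,6,7}:  v_{4} + v_{6} + v_{7} = v_{3}  →  sig = (3;(1))
  P = {0,1,3}:  v_{0} + v_{1} + v_{3} = v_{4} + v_{6}  →  sig = (3;(1,1))
  P = {4,5,7}:  v_{4} + v_{5} + v_{7} = v_{0} + v_{3}  →  sig = (3;(1,1))
  P = {1,3,5}:  v_{1} + v_{3} + v_{5} = v_{4} + 2·v_{6}  →  sig = (3;(1,2))

Signatures (|P|; sorted positive RHS coefficients), sorted:
{ (2;()) ×2,  (2;(1)) ×2,  (2;(1,1)) ×2,  (3;()),  (3;(1)) ×2,  (3;(1,1)) ×2,  (3;(1,2)) }


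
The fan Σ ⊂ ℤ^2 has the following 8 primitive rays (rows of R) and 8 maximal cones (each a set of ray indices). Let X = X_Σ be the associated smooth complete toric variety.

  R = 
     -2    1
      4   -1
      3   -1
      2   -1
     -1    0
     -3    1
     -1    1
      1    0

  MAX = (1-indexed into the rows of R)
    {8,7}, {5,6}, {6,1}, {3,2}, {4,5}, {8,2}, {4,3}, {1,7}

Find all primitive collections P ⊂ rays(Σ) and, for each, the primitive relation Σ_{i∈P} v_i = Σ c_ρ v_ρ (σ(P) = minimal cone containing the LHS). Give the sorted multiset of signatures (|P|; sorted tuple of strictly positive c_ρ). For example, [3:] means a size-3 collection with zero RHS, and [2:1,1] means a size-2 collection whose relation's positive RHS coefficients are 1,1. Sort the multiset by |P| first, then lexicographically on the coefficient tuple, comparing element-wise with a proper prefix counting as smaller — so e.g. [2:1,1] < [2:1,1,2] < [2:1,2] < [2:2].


20 minimal non-faces of Δ(Σ) (on 8 rays):

  P={1,4}:  v_{1} + v_{4} = 0  →  sig = [2:]
  P={3,6}:  v_{3} + v_{6} = 0  →  sig = [2:]
  P={5,8}:  v_{5} + v_{8} = 0  →  sig = [2:]
  P={1,3}:  v_{1} + v_{3} = v_{8}  →  sig = [2:1]
  P={1,5}:  v_{1} + v_{5} = v_{6}  →  sig = [2:1]
  P={1,8}:  v_{1} + v_{8} = v_{7}  →  sig = [2:1]
  P={2,5}:  v_{2} + v_{5} = v_{3}  →  sig = [2:1]
  P={2,6}:  v_{2} + v_{6} = v_{8}  →  sig = [2:1]
  P={3,5}:  v_{3} + v_{5} = v_{4}  →  sig = [2:1]
  P={3,8}:  v_{3} + v_{8} = v_{2}  →  sig = [2:1]
  P={4,6}:  v_{4} + v_{6} = v_{5}  →  sig = [2:1]
  P={4,7}:  v_{4} + v_{7} = v_{8}  →  sig = [2:1]
  P={4,8}:  v_{4} + v_{8} = v_{3}  →  sig = [2:1]
  P={5,7}:  v_{5} + v_{7} = v_{1}  →  sig = [2:1]
  P={6,8}:  v_{6} + v_{8} = v_{1}  →  sig = [2:1]
  P={1,2}:  v_{1} + v_{2} = 2·v_{8}  →  sig = [2:2]
  P={2,4}:  v_{2} + v_{4} = 2·v_{3}  →  sig = [2:2]
  P={3,7}:  v_{3} + v_{7} = 2·v_{8}  →  sig = [2:2]
  P={6,7}:  v_{6} + v_{7} = 2·v_{1}  →  sig = [2:2]
  P={2,7}:  v_{2} + v_{7} = 3·v_{8}  →  sig = [2:3]

Hence PRS(X_Σ) =
    [2:]
    [2:]
    [2:]
    [2:1]
    [2:1]
    [2:1]
    [2:1]
    [2:1]
    [2:1]
    [2:1]
    [2:1]
    [2:1]
    [2:1]
    [2:1]
    [2:1]
    [2:2]
    [2:2]
    [2:2]
    [2:2]
    [2:3]


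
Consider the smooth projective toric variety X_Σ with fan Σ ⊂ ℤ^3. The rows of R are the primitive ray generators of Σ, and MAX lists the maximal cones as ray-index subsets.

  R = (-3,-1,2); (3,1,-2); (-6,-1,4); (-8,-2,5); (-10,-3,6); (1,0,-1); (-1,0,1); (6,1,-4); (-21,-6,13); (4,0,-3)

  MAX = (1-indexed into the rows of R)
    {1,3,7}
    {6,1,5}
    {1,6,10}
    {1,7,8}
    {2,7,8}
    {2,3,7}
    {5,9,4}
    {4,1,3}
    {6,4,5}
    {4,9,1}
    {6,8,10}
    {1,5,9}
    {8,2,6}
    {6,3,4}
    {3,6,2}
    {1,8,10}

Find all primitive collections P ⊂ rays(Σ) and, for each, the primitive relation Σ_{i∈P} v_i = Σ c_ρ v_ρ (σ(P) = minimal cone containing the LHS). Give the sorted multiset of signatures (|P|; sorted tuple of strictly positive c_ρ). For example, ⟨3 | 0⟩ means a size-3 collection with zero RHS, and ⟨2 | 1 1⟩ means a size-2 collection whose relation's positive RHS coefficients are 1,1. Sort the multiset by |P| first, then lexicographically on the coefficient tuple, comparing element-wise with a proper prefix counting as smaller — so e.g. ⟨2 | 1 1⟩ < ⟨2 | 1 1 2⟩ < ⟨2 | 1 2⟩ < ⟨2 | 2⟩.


Primitive collections (25):

  P={1,2}:  v_{1} + v_{2} = 0  →  sig = ⟨2 | 0⟩
  P={3,8}:  v_{3} + v_{8} = 0  →  sig = ⟨2 | 0⟩
  P={6,7}:  v_{6} + v_{7} = 0  →  sig = ⟨2 | 0⟩
  P={2,4}:  v_{2} + v_{4} = v_{3} + v_{6}  →  sig = ⟨2 | 1 1⟩
  P={2,5}:  v_{2} + v_{5} = v_{4} + v_{6}  →  sig = ⟨2 | 1 1⟩
  P={2,9}:  v_{2} + v_{9} = v_{4} + v_{5}  →  sig = ⟨2 | 1 1⟩
  P={2,10}:  v_{2} + v_{10} = v_{6} + v_{8}  →  sig = ⟨2 | 1 1⟩
  P={3,10}:  v_{3} + v_{10} = v_{1} + v_{6}  →  sig = ⟨2 | 1 1⟩
  P={4,7}:  v_{4} + v_{7} = v_{1} + v_{3}  →  sig = ⟨2 | 1 1⟩
  P={4,8}:  v_{4} + v_{8} = v_{1} + v_{6}  →  sig = ⟨2 | 1 1⟩
  P={5,7}:  v_{5} + v_{7} = v_{1} + v_{4}  →  sig = ⟨2 | 1 1⟩
  P={7,10}:  v_{7} + v_{10} = v_{1} + v_{8}  →  sig = ⟨2 | 1 1⟩
  P={8,9}:  v_{8} + v_{9} = 2·v_{1} + v_{5} + v_{6}  →  sig = ⟨2 | 1 1 2⟩
  P={9,10}:  v_{9} + v_{10} = 3·v_{1} + v_{5} + 2·v_{6}  →  sig = ⟨2 | 1 2 3⟩
  P={3,9}:  v_{3} + v_{9} = v_{1} + 3·v_{4}  →  sig = ⟨2 | 1 3⟩
  P={3,5}:  v_{3} + v_{5} = 2·v_{4}  →  sig = ⟨2 | 2⟩
  P={6,9}:  v_{6} + v_{9} = 2·v_{5}  →  sig = ⟨2 | 2⟩
  P={4,10}:  v_{4} + v_{10} = 2·v_{1} + 2·v_{6}  →  sig = ⟨2 | 2 2⟩
  P={5,8}:  v_{5} + v_{8} = 2·v_{1} + 2·v_{6}  →  sig = ⟨2 | 2 2⟩
  P={7,9}:  v_{7} + v_{9} = 2·v_{1} + 2·v_{4}  →  sig = ⟨2 | 2 2⟩
  P={5,10}:  v_{5} + v_{10} = 3·v_{1} + 3·v_{6}  →  sig = ⟨2 | 3 3⟩
  P={1,3,6}:  v_{1} + v_{3} + v_{6} = v_{4}  →  sig = ⟨3 | 1⟩
  P={1,4,5}:  v_{1} + v_{4} + v_{5} = v_{9}  →  sig = ⟨3 | 1⟩
  P={1,4,6}:  v_{1} + v_{4} + v_{6} = v_{5}  →  sig = ⟨3 | 1⟩
  P={1,6,8}:  v_{1} + v_{6} + v_{8} = v_{10}  →  sig = ⟨3 | 1⟩

Sorted signature multiset PRS(X):
    |P|=2: 21 collections, coeffs (), (), (), (1,1), (1,1), (1,1), (1,1), (1,1), (1,1), (1,1), (1,1), (1,1), (1,1,2), (1,2,3), (1,3), (2), (2), (2,2), (2,2), (2,2), (3,3)
    |P|=3: 4 collections, coeffs (1), (1), (1), (1)


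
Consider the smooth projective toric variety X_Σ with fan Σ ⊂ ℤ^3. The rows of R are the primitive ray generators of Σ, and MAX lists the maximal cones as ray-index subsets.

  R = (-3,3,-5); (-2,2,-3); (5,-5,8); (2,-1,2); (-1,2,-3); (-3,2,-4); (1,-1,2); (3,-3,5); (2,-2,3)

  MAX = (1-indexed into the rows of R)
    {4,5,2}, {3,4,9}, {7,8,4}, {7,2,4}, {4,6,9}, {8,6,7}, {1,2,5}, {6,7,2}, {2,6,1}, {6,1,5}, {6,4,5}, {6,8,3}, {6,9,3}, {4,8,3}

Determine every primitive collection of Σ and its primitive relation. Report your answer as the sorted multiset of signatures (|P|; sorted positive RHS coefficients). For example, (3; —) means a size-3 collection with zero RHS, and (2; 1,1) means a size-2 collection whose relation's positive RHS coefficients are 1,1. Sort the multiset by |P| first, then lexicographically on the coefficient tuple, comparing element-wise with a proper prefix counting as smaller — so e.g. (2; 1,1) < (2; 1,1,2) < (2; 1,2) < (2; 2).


Primitive collections (20):

  {1,8}:  v_{1} + v_{8} = 0 — sig = (2; —)
  {2,9}:  v_{2} + v_{9} = 0 — sig = (2; —)
  {1,3}:  v_{1} + v_{3} = v_{9} — sig = (2; 1)
  {1,4}:  v_{1} + v_{4} = v_{5} — sig = (2; 1)
  {1,7}:  v_{1} + v_{7} = v_{2} — sig = (2; 1)
  {2,3}:  v_{2} + v_{3} = v_{8} — sig = (2; 1)
  {2,8}:  v_{2} + v_{8} = v_{7} — sig = (2; 1)
  {5,8}:  v_{5} + v_{8} = v_{4} — sig = (2; 1)
  {7,9}:  v_{7} + v_{9} = v_{8} — sig = (2; 1)
  {8,9}:  v_{8} + v_{9} = v_{3} — sig = (2; 1)
  {1,9}:  v_{1} + v_{9} = v_{4} + v_{6} — sig = (2; 1,1)
  {3,5}:  v_{3} + v_{5} = v_{4} + v_{9} — sig = (2; 1,1)
  {5,7}:  v_{5} + v_{7} = v_{2} + v_{4} — sig = (2; 1,1)
  {5,9}:  v_{5} + v_{9} = 2·v_{4} + v_{6} — sig = (2; 1,2)
  {3,7}:  v_{3} + v_{7} = 2·v_{8} — sig = (2; 2)
  {4,6,7}:  v_{4} + v_{6} + v_{7} = 0 — sig = (3; —)
  {2,4,6}:  v_{2} + v_{4} + v_{6} = v_{1} — sig = (3; 1)
  {4,6,8}:  v_{4} + v_{6} + v_{8} = v_{9} — sig = (3; 1)
  {2,5,6}:  v_{2} + v_{5} + v_{6} = 2·v_{1} — sig = (3; 2)
  {3,4,6}:  v_{3} + v_{4} + v_{6} = 2·v_{9} — sig = (3; 2)

so the primitive-relation signature multiset is
    (2; —)
    (2; —)
    (2; 1)
    (2; 1)
    (2; 1)
    (2; 1)
    (2; 1)
    (2; 1)
    (2; 1)
    (2; 1)
    (2; 1,1)
    (2; 1,1)
    (2; 1,1)
    (2; 1,2)
    (2; 2)
    (3; —)
    (3; 1)
    (3; 1)
    (3; 2)
    (3; 2)


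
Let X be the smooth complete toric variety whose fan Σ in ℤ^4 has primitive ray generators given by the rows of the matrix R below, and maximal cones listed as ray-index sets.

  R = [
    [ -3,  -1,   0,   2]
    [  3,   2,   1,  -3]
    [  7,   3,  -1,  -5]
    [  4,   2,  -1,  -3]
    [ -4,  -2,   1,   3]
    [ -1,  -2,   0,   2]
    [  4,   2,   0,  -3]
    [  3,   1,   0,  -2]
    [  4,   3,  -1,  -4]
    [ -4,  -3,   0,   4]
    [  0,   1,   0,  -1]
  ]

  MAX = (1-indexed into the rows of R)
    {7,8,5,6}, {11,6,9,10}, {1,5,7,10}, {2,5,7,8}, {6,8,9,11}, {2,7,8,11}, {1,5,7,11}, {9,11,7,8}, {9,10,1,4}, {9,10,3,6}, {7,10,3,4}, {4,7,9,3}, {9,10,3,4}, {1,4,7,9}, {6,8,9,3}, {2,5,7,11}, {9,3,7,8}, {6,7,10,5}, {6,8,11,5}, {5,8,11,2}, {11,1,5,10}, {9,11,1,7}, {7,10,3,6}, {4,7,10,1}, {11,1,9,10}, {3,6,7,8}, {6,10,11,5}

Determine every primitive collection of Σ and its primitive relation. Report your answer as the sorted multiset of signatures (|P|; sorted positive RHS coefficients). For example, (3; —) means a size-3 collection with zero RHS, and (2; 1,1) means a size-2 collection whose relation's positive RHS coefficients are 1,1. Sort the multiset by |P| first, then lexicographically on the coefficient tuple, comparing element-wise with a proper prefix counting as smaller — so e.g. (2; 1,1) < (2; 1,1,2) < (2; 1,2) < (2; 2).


Minimal non-faces — 22 found among 11 rays, 27 max cones:

  {1,8}:  v_{1} + v_{8} = 0  ⇒ sig = (2; —)
  {4,5}:  v_{4} + v_{5} = 0  ⇒ sig = (2; —)
  {1,3}:  v_{1} + v_{3} = v_{4}  ⇒ sig = (2; 1)
  {1,6}:  v_{1} + v_{6} = v_{10}  ⇒ sig = (2; 1)
  {3,5}:  v_{3} + v_{5} = v_{8}  ⇒ sig = (2; 1)
  {4,8}:  v_{4} + v_{8} = v_{3}  ⇒ sig = (2; 1)
  {4,11}:  v_{4} + v_{11} = v_{9}  ⇒ sig = (2; 1)
  {5,9}:  v_{5} + v_{9} = v_{11}  ⇒ sig = (2; 1)
  {8,10}:  v_{8} + v_{10} = v_{6}  ⇒ sig = (2; 1)
  {2,10}:  v_{2} + v_{10} = v_{5} + v_{8}  ⇒ sig = (2; 1,1)
  {3,11}:  v_{3} + v_{11} = v_{8} + v_{9}  ⇒ sig = (2; 1,1)
  {4,6}:  v_{4} + v_{6} = v_{3} + v_{10}  ⇒ sig = (2; 1,1)
  {1,2}:  v_{1} + v_{2} = v_{5} + v_{7} + v_{11}  ⇒ sig = (2; 1,1,1)
  {2,4}:  v_{2} + v_{4} = v_{7} + v_{8} + v_{11}  ⇒ sig = (2; 1,1,1)
  {2,3}:  v_{2} + v_{3} = v_{7} + 2·v_{8} + v_{11}  ⇒ sig = (2; 1,1,2)
  {2,9}:  v_{2} + v_{9} = v_{7} + v_{8} + 2·v_{11}  ⇒ sig = (2; 1,1,2)
  {2,6}:  v_{2} + v_{6} = v_{5} + 2·v_{8}  ⇒ sig = (2; 1,2)
  {7,10,11}:  v_{7} + v_{10} + v_{11} = 0  ⇒ sig = (3; —)
  {6,7,9}:  v_{6} + v_{7} + v_{9} = v_{3}  ⇒ sig = (3; 1)
  {6,7,11}:  v_{6} + v_{7} + v_{11} = v_{8}  ⇒ sig = (3; 1)
  {7,9,10}:  v_{7} + v_{9} + v_{10} = v_{4}  ⇒ sig = (3; 1)
  {5,7,8,11}:  v_{5} + v_{7} + v_{8} + v_{11} = v_{2}  ⇒ sig = (4; 1)

Sorted signature multiset PRS(X):
{ (2; —) ×2,  (2; 1) ×7,  (2; 1,1) ×3,  (2; 1,1,1) ×2,  (2; 1,1,2) ×2,  (2; 1,2),  (3; —),  (3; 1) ×3,  (4; 1) }


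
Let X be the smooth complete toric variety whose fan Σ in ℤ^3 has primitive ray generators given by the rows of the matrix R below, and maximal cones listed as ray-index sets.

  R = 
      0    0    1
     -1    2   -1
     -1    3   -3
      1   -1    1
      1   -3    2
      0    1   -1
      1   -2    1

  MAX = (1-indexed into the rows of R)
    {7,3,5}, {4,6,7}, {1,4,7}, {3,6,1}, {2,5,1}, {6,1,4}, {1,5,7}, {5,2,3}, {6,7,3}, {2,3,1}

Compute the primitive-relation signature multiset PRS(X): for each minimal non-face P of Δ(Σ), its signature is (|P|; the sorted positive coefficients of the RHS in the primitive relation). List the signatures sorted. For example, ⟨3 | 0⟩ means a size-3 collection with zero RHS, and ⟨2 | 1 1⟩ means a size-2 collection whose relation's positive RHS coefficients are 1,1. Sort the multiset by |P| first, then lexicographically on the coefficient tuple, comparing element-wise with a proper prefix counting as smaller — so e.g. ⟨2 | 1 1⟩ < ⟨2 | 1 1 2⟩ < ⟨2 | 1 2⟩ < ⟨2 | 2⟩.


Minimal non-faces — 9 found among 7 rays, 10 max cones:

  P = {2,7}:  v_{2} + v_{7} = 0  ⇒ sig = ⟨2 | 0⟩
  P = {5,6}:  v_{5} + v_{6} = v_{7}  ⇒ sig = ⟨2 | 1⟩
  P = {2,4}:  v_{2} + v_{4} = v_{1} + v_{6}  ⇒ sig = ⟨2 | 1 1⟩
  P = {2,6}:  v_{2} + v_{6} = v_{1} + v_{3}  ⇒ sig = ⟨2 | 1 1⟩
  P = {4,5}:  v_{4} + v_{5} = v_{1} + 2·v_{7}  ⇒ sig = ⟨2 | 1 2⟩
  P = {3,4}:  v_{3} + v_{4} = 2·v_{6}  ⇒ sig = ⟨2 | 2⟩
  P = {1,3,5}:  v_{1} + v_{3} + v_{5} = 0  ⇒ sig = ⟨3 | 0⟩
  P = {1,3,7}:  v_{1} + v_{3} + v_{7} = v_{6}  ⇒ sig = ⟨3 | 1⟩
  P = {1,6,7}:  v_{1} + v_{6} + v_{7} = v_{4}  ⇒ sig = ⟨3 | 1⟩

Sorted signature multiset PRS(X):
    |P|=2: 6 collections, coeffs (), (1), (1,1), (1,1), (1,2), (2)
    |P|=3: 3 collections, coeffs (), (1), (1)


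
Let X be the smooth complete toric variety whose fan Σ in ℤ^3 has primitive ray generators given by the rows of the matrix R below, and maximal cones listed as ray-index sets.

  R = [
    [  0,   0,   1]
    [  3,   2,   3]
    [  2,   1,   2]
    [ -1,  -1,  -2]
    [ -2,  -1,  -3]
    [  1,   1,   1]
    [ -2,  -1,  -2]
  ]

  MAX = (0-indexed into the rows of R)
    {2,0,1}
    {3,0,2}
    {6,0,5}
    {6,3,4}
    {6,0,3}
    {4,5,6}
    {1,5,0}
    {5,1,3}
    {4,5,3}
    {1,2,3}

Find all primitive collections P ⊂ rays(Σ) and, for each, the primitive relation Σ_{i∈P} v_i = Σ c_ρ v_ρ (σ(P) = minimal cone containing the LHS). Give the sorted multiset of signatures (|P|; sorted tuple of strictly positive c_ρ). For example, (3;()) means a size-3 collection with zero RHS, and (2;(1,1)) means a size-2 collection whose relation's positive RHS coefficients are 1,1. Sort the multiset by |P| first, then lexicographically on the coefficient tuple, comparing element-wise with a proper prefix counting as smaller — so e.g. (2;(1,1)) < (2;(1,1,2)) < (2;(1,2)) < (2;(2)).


Primitive collections (9):

  {2,6}:  v_{2} + v_{6} = 0  ⇒ sig = (2;())
  {0,4}:  v_{0} + v_{4} = v_{6}  ⇒ sig = (2;(1))
  {1,6}:  v_{1} + v_{6} = v_{5}  ⇒ sig = (2;(1))
  {2,5}:  v_{2} + v_{5} = v_{1}  ⇒ sig = (2;(1))
  {2,4}:  v_{2} + v_{4} = v_{3} + v_{5}  ⇒ sig = (2;(1,1))
  {1,4}:  v_{1} + v_{4} = v_{3} + 2·v_{5}  ⇒ sig = (2;(1,2))
  {0,3,5}:  v_{0} + v_{3} + v_{5} = 0  ⇒ sig = (3;())
  {0,1,3}:  v_{0} + v_{1} + v_{3} = v_{2}  ⇒ sig = (3;(1))
  {3,5,6}:  v_{3} + v_{5} + v_{6} = v_{4}  ⇒ sig = (3;(1))

Signatures (|P|; sorted positive RHS coefficients), sorted:
    |P|=2: 6 collections, coeffs (), (1), (1), (1), (1,1), (1,2)
    |P|=3: 3 collections, coeffs (), (1), (1)


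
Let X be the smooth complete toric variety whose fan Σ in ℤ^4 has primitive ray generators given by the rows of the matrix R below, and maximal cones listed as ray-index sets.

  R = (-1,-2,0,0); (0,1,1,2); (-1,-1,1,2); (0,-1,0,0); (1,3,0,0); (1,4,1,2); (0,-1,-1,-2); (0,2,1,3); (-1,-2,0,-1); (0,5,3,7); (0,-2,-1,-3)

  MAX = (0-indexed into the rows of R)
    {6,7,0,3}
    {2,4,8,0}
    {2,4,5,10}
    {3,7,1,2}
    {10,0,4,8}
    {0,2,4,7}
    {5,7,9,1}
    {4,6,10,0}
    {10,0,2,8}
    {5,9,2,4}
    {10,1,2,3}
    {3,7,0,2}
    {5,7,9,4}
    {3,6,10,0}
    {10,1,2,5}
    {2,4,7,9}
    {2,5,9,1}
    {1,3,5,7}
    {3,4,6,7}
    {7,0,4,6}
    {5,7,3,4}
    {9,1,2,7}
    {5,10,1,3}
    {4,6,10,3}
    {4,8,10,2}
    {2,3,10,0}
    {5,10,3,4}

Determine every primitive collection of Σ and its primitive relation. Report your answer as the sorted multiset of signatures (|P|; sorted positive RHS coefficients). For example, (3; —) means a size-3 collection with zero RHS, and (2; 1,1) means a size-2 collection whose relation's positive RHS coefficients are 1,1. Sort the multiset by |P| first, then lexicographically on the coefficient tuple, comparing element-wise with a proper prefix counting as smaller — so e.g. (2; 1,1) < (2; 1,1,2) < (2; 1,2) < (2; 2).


Minimal non-faces — 22 found among 11 rays, 27 max cones:

  {1,6}:  v_{1} + v_{6} = 0  ⇒ sig = (2; —)
  {7,10}:  v_{7} + v_{10} = 0  ⇒ sig = (2; —)
  {0,1}:  v_{0} + v_{1} = v_{2}  ⇒ sig = (2; 1)
  {1,4}:  v_{1} + v_{4} = v_{5}  ⇒ sig = (2; 1)
  {2,6}:  v_{2} + v_{6} = v_{0}  ⇒ sig = (2; 1)
  {5,6}:  v_{5} + v_{6} = v_{4}  ⇒ sig = (2; 1)
  {0,5}:  v_{0} + v_{5} = v_{2} + v_{4}  ⇒ sig = (2; 1,1)
  {3,8}:  v_{3} + v_{8} = v_{2} + v_{10}  ⇒ sig = (2; 1,1)
  {9,10}:  v_{9} + v_{10} = v_{2} + v_{5}  ⇒ sig = (2; 1,1)
  {6,9}:  v_{6} + v_{9} = v_{2} + v_{4} + v_{7}  ⇒ sig = (2; 1,1,1)
  {7,8}:  v_{7} + v_{8} = v_{0} + v_{2} + v_{4}  ⇒ sig = (2; 1,1,1)
  {0,9}:  v_{0} + v_{9} = 2·v_{2} + v_{4} + v_{7}  ⇒ sig = (2; 1,1,2)
  {1,8}:  v_{1} + v_{8} = 2·v_{2} + v_{4} + v_{10}  ⇒ sig = (2; 1,1,2)
  {6,8}:  v_{6} + v_{8} = 2·v_{0} + v_{4} + v_{10}  ⇒ sig = (2; 1,1,2)
  {3,9}:  v_{3} + v_{9} = 2·v_{1} + v_{7}  ⇒ sig = (2; 1,2)
  {5,8}:  v_{5} + v_{8} = 2·v_{2} + 2·v_{4} + v_{10}  ⇒ sig = (2; 1,2,2)
  {8,9}:  v_{8} + v_{9} = 3·v_{2} + 2·v_{4}  ⇒ sig = (2; 2,3)
  {0,3,4}:  v_{0} + v_{3} + v_{4} = 0  ⇒ sig = (3; —)
  {2,3,4}:  v_{2} + v_{3} + v_{4} = v_{1}  ⇒ sig = (3; 1)
  {2,5,7}:  v_{2} + v_{5} + v_{7} = v_{9}  ⇒ sig = (3; 1)
  {2,3,5}:  v_{2} + v_{3} + v_{5} = 2·v_{1}  ⇒ sig = (3; 2)
  {0,2,4,10}:  v_{0} + v_{2} + v_{4} + v_{10} = v_{8}  ⇒ sig = (4; 1)

Hence PRS(X_Σ) =
{ (2; —) ×2,  (2; 1) ×4,  (2; 1,1) ×3,  (2; 1,1,1) ×2,  (2; 1,1,2) ×3,  (2; 1,2),  (2; 1,2,2),  (2; 2,3),  (3; —),  (3; 1) ×2,  (3; 2),  (4; 1) }


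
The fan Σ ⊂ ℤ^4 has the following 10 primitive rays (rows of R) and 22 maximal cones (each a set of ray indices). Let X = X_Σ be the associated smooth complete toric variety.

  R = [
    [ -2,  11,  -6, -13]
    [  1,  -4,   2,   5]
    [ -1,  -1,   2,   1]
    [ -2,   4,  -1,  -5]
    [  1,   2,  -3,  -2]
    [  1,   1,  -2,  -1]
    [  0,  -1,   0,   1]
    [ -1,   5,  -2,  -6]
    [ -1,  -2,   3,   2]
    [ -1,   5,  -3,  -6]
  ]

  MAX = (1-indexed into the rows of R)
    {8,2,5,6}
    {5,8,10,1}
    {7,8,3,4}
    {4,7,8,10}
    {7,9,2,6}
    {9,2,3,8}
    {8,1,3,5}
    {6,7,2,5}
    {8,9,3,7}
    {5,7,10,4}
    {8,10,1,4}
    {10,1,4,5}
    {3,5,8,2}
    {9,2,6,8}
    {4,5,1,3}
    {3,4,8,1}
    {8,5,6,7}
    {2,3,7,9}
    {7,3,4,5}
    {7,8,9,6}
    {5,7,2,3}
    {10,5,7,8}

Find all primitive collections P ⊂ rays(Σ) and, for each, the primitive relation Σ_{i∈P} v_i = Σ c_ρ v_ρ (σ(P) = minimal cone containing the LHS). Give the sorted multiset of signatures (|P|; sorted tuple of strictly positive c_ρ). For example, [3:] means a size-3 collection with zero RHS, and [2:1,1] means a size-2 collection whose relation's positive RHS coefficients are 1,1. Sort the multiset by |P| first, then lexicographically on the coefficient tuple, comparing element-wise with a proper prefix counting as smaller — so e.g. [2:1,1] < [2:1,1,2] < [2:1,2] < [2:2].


Δ(Σ) — 10 vertices, 16 min non-faces:

  P={3,6}:  v_{3} + v_{6} = 0  so sig = [2:]
  P={5,9}:  v_{5} + v_{9} = 0  so sig = [2:]
  P={3,10}:  v_{3} + v_{10} = v_{4}  so sig = [2:1]
  P={4,6}:  v_{4} + v_{6} = v_{10}  so sig = [2:1]
  P={1,9}:  v_{1} + v_{9} = v_{4} + v_{8}  so sig = [2:1,1]
  P={2,10}:  v_{2} + v_{10} = v_{3} + v_{5}  so sig = [2:1,1]
  P={1,6}:  v_{1} + v_{6} = v_{5} + v_{8} + v_{10}  so sig = [2:1,1,1]
  P={6,10}:  v_{6} + v_{10} = v_{5} + v_{7} + v_{8}  so sig = [2:1,1,1]
  P={9,10}:  v_{9} + v_{10} = v_{3} + v_{7} + v_{8}  so sig = [2:1,1,1]
  P={4,9}:  v_{4} + v_{9} = 2·v_{3} + v_{7} + v_{8}  so sig = [2:1,1,2]
  P={2,4}:  v_{2} + v_{4} = 2·v_{3} + v_{5}  so sig = [2:1,2]
  P={1,2}:  v_{1} + v_{2} = 2·v_{3} + 2·v_{5} + v_{8}  so sig = [2:1,2,2]
  P={1,7}:  v_{1} + v_{7} = 2·v_{10}  so sig = [2:2]
  P={2,7,8}:  v_{2} + v_{7} + v_{8} = 0  so sig = [3:]
  P={4,5,8}:  v_{4} + v_{5} + v_{8} = v_{1}  so sig = [3:1]
  P={3,5,7,8}:  v_{3} + v_{5} + v_{7} + v_{8} = v_{10}  so sig = [4:1]

Hence PRS(X_Σ) =
[[2:], [2:], [2:1], [2:1], [2:1,1], [2:1,1], [2:1,1,1], [2:1,1,1], [2:1,1,1], [2:1,1,2], [2:1,2], [2:1,2,2], [2:2], [3:], [3:1], [4:1]]


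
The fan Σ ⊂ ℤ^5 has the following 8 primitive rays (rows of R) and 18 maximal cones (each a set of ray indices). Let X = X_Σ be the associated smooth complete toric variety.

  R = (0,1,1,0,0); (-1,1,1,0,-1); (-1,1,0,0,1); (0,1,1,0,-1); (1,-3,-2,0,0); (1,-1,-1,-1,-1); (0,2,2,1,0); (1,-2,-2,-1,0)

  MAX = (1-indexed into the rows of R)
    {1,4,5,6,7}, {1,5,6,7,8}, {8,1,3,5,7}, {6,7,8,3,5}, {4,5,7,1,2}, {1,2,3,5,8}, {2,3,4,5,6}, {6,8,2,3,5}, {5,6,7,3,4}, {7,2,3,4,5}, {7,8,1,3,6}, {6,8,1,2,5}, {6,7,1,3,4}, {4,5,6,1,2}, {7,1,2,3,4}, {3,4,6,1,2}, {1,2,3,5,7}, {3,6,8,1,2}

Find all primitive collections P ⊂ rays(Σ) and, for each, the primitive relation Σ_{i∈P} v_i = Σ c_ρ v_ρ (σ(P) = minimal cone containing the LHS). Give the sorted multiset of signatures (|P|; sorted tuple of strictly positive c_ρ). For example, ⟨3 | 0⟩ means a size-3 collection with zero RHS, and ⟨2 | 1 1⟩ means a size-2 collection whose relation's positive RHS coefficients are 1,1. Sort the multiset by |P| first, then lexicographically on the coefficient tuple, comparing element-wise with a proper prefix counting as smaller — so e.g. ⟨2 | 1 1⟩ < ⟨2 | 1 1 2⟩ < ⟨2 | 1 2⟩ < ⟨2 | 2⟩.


5 collections generate NE(X_Σ); each relation:

  {4,8}:  v_{4} + v_{8} = v_{6}  ⟹  sig = ⟨2 | 1⟩
  {2,7,8}:  v_{2} + v_{7} + v_{8} = v_{4}  ⟹  sig = ⟨3 | 1⟩
  {2,6,7}:  v_{2} + v_{6} + v_{7} = 2·v_{4}  ⟹  sig = ⟨3 | 2⟩
  {1,3,4,5}:  v_{1} + v_{3} + v_{4} + v_{5} = 0  ⟹  sig = ⟨4 | 0⟩
  {1,3,5,6}:  v_{1} + v_{3} + v_{5} + v_{6} = v_{8}  ⟹  sig = ⟨4 | 1⟩

Hence PRS(X_Σ) =
{ ⟨2 | 1⟩,  ⟨3 | 1⟩,  ⟨3 | 2⟩,  ⟨4 | 0⟩,  ⟨4 | 1⟩ }


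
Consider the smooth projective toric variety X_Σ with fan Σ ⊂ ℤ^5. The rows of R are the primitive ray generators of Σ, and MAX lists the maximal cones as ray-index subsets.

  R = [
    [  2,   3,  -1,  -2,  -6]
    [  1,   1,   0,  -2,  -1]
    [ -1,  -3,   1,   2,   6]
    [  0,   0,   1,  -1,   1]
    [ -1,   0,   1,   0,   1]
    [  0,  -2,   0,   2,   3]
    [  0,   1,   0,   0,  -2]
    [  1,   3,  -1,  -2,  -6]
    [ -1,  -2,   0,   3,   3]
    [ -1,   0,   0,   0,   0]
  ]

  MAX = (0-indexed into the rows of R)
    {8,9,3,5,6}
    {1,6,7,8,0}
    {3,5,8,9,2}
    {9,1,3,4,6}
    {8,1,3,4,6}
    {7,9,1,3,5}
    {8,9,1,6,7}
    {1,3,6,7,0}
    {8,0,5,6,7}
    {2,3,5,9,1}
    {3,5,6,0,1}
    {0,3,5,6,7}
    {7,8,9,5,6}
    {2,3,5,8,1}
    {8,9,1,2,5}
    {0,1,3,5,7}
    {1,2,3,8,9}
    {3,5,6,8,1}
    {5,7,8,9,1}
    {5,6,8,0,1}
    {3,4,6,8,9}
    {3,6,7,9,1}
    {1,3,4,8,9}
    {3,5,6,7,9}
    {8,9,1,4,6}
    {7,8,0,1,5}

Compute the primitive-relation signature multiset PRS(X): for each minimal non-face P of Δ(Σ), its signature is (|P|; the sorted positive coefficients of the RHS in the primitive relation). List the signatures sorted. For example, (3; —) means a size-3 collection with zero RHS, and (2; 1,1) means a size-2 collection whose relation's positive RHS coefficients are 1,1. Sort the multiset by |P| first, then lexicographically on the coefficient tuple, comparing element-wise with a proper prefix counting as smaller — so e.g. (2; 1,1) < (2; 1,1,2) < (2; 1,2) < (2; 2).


Δ(Σ) — 10 vertices, 14 min non-faces:

  • {2,7}:  v_{2} + v_{7} = 0  so sig = (2; —)
  • {0,9}:  v_{0} + v_{9} = v_{7}  so sig = (2; 1)
  • {2,6}:  v_{2} + v_{6} = v_{3} + v_{8}  so sig = (2; 1,1)
  • {4,5}:  v_{4} + v_{5} = v_{3} + v_{8}  so sig = (2; 1,1)
  • {0,2}:  v_{0} + v_{2} = v_{1} + v_{5} + v_{6}  so sig = (2; 1,1,1)
  • {4,7}:  v_{4} + v_{7} = v_{1} + 2·v_{6} + v_{9}  so sig = (2; 1,1,2)
  • {2,4}:  v_{2} + v_{4} = v_{1} + 2·v_{3} + 2·v_{8} + v_{9}  so sig = (2; 1,1,2,2)
  • {0,4}:  v_{0} + v_{4} = v_{1} + 2·v_{6}  so sig = (2; 1,2)
  • {3,7,8}:  v_{3} + v_{7} + v_{8} = v_{6}  so sig = (3; 1)
  • {0,3,8}:  v_{0} + v_{3} + v_{8} = v_{1} + v_{5} + 2·v_{6}  so sig = (3; 1,1,2)
  • {1,5,6,9}:  v_{1} + v_{5} + v_{6} + v_{9} = 0  so sig = (4; —)
  • {1,5,6,7}:  v_{1} + v_{5} + v_{6} + v_{7} = v_{0}  so sig = (4; 1)
  • {1,3,5,8,9}:  v_{1} + v_{3} + v_{5} + v_{8} + v_{9} = v_{2}  so sig = (5; 1)
  • {1,3,6,8,9}:  v_{1} + v_{3} + v_{6} + v_{8} + v_{9} = v_{4}  so sig = (5; 1)

Sorted signature multiset PRS(X):
{ (2; —),  (2; 1),  (2; 1,1) ×2,  (2; 1,1,1),  (2; 1,1,2),  (2; 1,1,2,2),  (2; 1,2),  (3; 1),  (3; 1,1,2),  (4; —),  (4; 1),  (5; 1) ×2 }


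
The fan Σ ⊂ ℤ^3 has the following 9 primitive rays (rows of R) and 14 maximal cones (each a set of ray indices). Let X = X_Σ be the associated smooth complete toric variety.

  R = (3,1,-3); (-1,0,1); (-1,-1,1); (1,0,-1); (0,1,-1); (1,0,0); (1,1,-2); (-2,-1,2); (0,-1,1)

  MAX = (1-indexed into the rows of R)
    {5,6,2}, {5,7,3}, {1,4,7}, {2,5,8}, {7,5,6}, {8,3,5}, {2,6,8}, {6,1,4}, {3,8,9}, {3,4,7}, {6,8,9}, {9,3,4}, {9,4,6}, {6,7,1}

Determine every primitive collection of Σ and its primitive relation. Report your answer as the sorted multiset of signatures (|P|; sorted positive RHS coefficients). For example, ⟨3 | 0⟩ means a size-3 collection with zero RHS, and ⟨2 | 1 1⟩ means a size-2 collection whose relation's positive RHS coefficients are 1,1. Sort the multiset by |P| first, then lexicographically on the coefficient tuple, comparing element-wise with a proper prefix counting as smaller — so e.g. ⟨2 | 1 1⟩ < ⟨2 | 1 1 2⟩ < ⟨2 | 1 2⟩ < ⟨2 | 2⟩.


Minimal non-faces — 17 found among 9 rays, 14 max cones:

  {2,4}:  v_{2} + v_{4} = 0  ⟹  sig = ⟨2 | 0⟩
  {5,9}:  v_{5} + v_{9} = 0  ⟹  sig = ⟨2 | 0⟩
  {1,8}:  v_{1} + v_{8} = v_{4}  ⟹  sig = ⟨2 | 1⟩
  {2,3}:  v_{2} + v_{3} = v_{8}  ⟹  sig = ⟨2 | 1⟩
  {2,7}:  v_{2} + v_{7} = v_{5}  ⟹  sig = ⟨2 | 1⟩
  {3,6}:  v_{3} + v_{6} = v_{9}  ⟹  sig = ⟨2 | 1⟩
  {4,5}:  v_{4} + v_{5} = v_{7}  ⟹  sig = ⟨2 | 1⟩
  {4,8}:  v_{4} + v_{8} = v_{3}  ⟹  sig = ⟨2 | 1⟩
  {7,9}:  v_{7} + v_{9} = v_{4}  ⟹  sig = ⟨2 | 1⟩
  {1,2}:  v_{1} + v_{2} = v_{6} + v_{7}  ⟹  sig = ⟨2 | 1 1⟩
  {2,9}:  v_{2} + v_{9} = v_{6} + v_{8}  ⟹  sig = ⟨2 | 1 1⟩
  {7,8}:  v_{7} + v_{8} = v_{3} + v_{5}  ⟹  sig = ⟨2 | 1 1⟩
  {1,5}:  v_{1} + v_{5} = v_{6} + 2·v_{7}  ⟹  sig = ⟨2 | 1 2⟩
  {1,9}:  v_{1} + v_{9} = 2·v_{4} + v_{6}  ⟹  sig = ⟨2 | 1 2⟩
  {1,3}:  v_{1} + v_{3} = 2·v_{4}  ⟹  sig = ⟨2 | 2⟩
  {4,6,7}:  v_{4} + v_{6} + v_{7} = v_{1}  ⟹  sig = ⟨3 | 1⟩
  {5,6,8}:  v_{5} + v_{6} + v_{8} = v_{2}  ⟹  sig = ⟨3 | 1⟩

Sorted signature multiset PRS(X):
{ ⟨2 | 0⟩ ×2,  ⟨2 | 1⟩ ×7,  ⟨2 | 1 1⟩ ×3,  ⟨2 | 1 2⟩ ×2,  ⟨2 | 2⟩,  ⟨3 | 1⟩ ×2 }


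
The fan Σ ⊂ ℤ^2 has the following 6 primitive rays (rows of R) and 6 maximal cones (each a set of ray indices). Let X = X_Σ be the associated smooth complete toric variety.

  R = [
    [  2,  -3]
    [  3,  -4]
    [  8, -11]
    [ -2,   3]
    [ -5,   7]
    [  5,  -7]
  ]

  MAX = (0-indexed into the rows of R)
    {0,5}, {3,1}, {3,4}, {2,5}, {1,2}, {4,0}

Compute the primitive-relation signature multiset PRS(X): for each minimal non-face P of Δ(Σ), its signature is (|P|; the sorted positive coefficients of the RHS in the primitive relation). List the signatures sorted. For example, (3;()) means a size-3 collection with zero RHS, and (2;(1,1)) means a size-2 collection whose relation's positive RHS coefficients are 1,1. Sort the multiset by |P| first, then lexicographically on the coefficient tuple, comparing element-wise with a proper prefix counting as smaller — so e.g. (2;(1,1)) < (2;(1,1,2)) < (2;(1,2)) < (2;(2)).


Minimal non-faces — 9 found among 6 rays, 6 max cones:

  • {0,3}:  v_{0} + v_{3} = 0 — sig = (2;())
  • {4,5}:  v_{4} + v_{5} = 0 — sig = (2;())
  • {0,1}:  v_{0} + v_{1} = v_{5} — sig = (2;(1))
  • {1,4}:  v_{1} + v_{4} = v_{3} — sig = (2;(1))
  • {1,5}:  v_{1} + v_{5} = v_{2} — sig = (2;(1))
  • {2,4}:  v_{2} + v_{4} = v_{1} — sig = (2;(1))
  • {3,5}:  v_{3} + v_{5} = v_{1} — sig = (2;(1))
  • {0,2}:  v_{0} + v_{2} = 2·v_{5} — sig = (2;(2))
  • {2,3}:  v_{2} + v_{3} = 2·v_{1} — sig = (2;(2))

Hence PRS(X_Σ) =
[(2;()), (2;()), (2;(1)), (2;(1)), (2;(1)), (2;(1)), (2;(1)), (2;(2)), (2;(2))]


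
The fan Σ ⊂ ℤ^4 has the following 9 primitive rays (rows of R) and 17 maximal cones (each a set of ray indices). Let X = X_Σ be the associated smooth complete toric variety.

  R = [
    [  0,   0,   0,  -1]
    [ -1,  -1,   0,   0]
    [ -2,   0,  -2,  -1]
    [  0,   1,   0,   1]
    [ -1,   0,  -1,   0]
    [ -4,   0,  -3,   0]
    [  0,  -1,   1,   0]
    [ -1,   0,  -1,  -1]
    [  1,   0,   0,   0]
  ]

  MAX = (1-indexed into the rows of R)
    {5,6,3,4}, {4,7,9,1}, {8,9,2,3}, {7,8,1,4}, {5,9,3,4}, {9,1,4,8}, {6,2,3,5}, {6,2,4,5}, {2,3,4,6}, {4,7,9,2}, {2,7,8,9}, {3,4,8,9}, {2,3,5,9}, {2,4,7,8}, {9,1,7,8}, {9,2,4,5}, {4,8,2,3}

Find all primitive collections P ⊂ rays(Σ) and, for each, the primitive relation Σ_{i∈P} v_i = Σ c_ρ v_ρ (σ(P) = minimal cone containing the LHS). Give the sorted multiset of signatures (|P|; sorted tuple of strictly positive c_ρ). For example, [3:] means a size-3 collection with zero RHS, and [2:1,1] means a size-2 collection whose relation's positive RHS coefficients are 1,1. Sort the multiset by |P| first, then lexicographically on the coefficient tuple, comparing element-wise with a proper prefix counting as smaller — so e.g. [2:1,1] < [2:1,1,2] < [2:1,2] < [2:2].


14 minimal non-faces of Δ(Σ) (on 9 rays):

  P = {1,5}:  v_{1} + v_{5} = v_{8}  ⇒ sig = [2:1]
  P = {5,7}:  v_{5} + v_{7} = v_{2}  ⇒ sig = [2:1]
  P = {5,8}:  v_{5} + v_{8} = v_{3}  ⇒ sig = [2:1]
  P = {1,2}:  v_{1} + v_{2} = v_{7} + v_{8}  ⇒ sig = [2:1,1]
  P = {3,7}:  v_{3} + v_{7} = v_{2} + v_{8}  ⇒ sig = [2:1,1]
  P = {1,6}:  v_{1} + v_{6} = v_{2} + v_{3} + v_{4} + v_{8}  ⇒ sig = [2:1,1,1,1]
  P = {6,7}:  v_{6} + v_{7} = 2·v_{2} + v_{3} + v_{4}  ⇒ sig = [2:1,1,2]
  P = {6,8}:  v_{6} + v_{8} = v_{2} + 2·v_{3} + v_{4}  ⇒ sig = [2:1,1,2]
  P = {1,3}:  v_{1} + v_{3} = 2·v_{8}  ⇒ sig = [2:2]
  P = {6,9}:  v_{6} + v_{9} = 3·v_{5}  ⇒ sig = [2:3]
  P = {4,7,8,9}:  v_{4} + v_{7} + v_{8} + v_{9} = 0  ⇒ sig = [4:]
  P = {2,3,4,5}:  v_{2} + v_{3} + v_{4} + v_{5} = v_{6}  ⇒ sig = [4:1]
  P = {2,4,8,9}:  v_{2} + v_{4} + v_{8} + v_{9} = v_{5}  ⇒ sig = [4:1]
  P = {2,3,4,9}:  v_{2} + v_{3} + v_{4} + v_{9} = 2·v_{5}  ⇒ sig = [4:2]

Signatures (|P|; sorted positive RHS coefficients), sorted:
    [2:1]
    [2:1]
    [2:1]
    [2:1,1]
    [2:1,1]
    [2:1,1,1,1]
    [2:1,1,2]
    [2:1,1,2]
    [2:2]
    [2:3]
    [4:]
    [4:1]
    [4:1]
    [4:2]
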